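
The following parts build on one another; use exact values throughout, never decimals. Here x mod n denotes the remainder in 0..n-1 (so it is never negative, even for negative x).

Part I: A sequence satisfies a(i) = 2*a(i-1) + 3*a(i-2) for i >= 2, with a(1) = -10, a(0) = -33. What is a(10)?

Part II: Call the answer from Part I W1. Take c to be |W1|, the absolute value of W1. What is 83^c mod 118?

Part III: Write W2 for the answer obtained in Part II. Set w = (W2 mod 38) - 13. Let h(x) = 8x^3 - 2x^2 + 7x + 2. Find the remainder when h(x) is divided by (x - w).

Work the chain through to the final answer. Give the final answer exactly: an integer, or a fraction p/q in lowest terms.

Part I: a(2) = 2*(-10) + 3*(-33) = -119; iterating: a(2)=-119, a(3)=-268, a(4)=-893, a(5)=-2590, a(6)=-7859, a(7)=-23488, a(8)=-70553, a(9)=-211570, a(10)=-634799; answer -634799
Part II: W1 = -634799; c = 634799; squarings mod 118: 83^1=83, 83^2=45, 83^4=19, 83^8=7, 83^16=49, 83^32=41, 83^64=29, 83^128=15, 83^256=107, 83^512=3, 83^1024=9, 83^2048=81, 83^4096=71, 83^8192=85, 83^16384=27, 83^32768=21, 83^65536=87, 83^131072=17, 83^262144=53, 83^524288=95; 83^634799 = 83^1 * 83^2 * 83^4 * 83^8 * 83^32 * 83^128 * 83^256 * 83^512 * 83^1024 * 83^2048 * 83^8192 * 83^32768 * 83^65536 * 83^524288 = 37 (mod 118); answer 37
Part III: W2 = 37; w = 24; remainder = value at the root: 8*(24)^3 - 2*(24)^2 + 7*(24)^1 + 2 = (110592) + (-1152) + (168) + (2) = 109610; answer 109610

109610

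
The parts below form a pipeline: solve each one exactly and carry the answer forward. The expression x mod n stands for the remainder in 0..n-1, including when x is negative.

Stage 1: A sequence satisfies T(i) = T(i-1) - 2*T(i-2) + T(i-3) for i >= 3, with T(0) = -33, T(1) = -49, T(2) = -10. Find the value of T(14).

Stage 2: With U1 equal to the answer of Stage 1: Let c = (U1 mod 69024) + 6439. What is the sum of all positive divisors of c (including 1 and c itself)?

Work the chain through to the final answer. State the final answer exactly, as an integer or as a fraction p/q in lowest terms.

Stage 1: T(3) = 1*(-10) - 2*(-49) + 1*(-33) = 55; iterating: T(3)=55, T(4)=26, T(5)=-94, T(6)=-91, T(7)=123, T(8)=211, T(9)=-126, T(10)=-425, T(11)=38, T(12)=762, T(13)=261, T(14)=-1225; answer -1225
Stage 2: U1 = -1225; c = 74238; 74238 = 2 * 3 * 12373; sigma = (1 + 2) * (1 + 3) * (1 + 12373) = 3 * 4 * 12374 = 148488; answer 148488

148488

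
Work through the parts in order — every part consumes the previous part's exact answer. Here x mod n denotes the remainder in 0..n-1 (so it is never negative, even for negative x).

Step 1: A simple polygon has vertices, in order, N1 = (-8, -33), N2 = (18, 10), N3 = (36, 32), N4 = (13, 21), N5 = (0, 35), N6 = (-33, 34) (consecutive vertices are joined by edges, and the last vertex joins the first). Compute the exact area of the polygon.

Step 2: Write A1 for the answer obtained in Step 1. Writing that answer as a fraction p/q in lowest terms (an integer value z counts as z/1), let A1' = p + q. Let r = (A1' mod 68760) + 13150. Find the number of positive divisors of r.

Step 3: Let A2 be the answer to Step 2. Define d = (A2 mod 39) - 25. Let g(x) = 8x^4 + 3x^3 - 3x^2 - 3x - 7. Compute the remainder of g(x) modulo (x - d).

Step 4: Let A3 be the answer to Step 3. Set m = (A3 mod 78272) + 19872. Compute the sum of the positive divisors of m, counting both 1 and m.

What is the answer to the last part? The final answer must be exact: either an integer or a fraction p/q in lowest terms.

Step 1: cross terms: (-8*10 - 18*-33)=514, (18*32 - 36*10)=216, (36*21 - 13*32)=340, (13*35 - 0*21)=455, (0*34 - -33*35)=1155, (-33*-33 - -8*34)=1361; twice the area = |4041| = 4041; area = 4041/2; answer 4041/2
Step 2: A1 = 4041/2; threaded value p + q = 4043; r = 17193; 17193 = 3 * 11 * 521; number of divisors = (1+1) * (1+1) * (1+1) = 8; answer 8
Step 3: A2 = 8; d = -17; remainder = value at the root: 8*(-17)^4 + 3*(-17)^3 - 3*(-17)^2 - 3*(-17)^1 - 7 = (668168) + (-14739) + (-867) + (51) + (-7) = 652606; answer 652606
Step 4: A3 = 652606; m = 46302; 46302 = 2 * 3 * 7717; sigma = (1 + 2) * (1 + 3) * (1 + 7717) = 3 * 4 * 7718 = 92616; answer 92616

92616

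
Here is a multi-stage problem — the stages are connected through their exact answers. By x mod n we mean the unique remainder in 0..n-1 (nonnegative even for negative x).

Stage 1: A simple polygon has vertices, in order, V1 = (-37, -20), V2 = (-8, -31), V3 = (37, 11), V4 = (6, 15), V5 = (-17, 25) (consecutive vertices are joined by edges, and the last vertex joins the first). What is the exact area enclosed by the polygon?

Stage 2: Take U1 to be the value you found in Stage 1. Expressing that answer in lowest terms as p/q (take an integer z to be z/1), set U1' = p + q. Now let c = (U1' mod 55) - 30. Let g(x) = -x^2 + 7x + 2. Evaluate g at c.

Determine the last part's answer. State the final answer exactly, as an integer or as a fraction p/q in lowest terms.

Stage 1: cross terms: (-37*-31 - -8*-20)=987, (-8*11 - 37*-31)=1059, (37*15 - 6*11)=489, (6*25 - -17*15)=405, (-17*-20 - -37*25)=1265; twice the area = |4205| = 4205; area = 4205/2; answer 4205/2
Stage 2: U1 = 4205/2; threaded value p + q = 4207; c = -3; -1*(-3)^2 + 7*(-3)^1 + 2 = (-9) + (-21) + (2) = -28; answer -28

-28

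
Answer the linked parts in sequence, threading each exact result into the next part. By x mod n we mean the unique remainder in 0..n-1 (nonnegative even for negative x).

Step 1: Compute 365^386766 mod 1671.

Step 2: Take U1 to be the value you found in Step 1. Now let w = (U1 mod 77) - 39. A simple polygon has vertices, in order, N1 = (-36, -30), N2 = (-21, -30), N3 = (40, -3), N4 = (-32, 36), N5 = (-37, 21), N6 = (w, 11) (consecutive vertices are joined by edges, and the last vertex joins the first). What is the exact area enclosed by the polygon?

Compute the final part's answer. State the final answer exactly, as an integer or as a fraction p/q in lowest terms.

2771

Step 1: squarings mod 1671: 365^1=365, 365^2=1216, 365^4=1492, 365^8=292, 365^16=43, 365^32=178, 365^64=1606, 365^128=883, 365^256=1003, 365^512=67, 365^1024=1147, 365^2048=532, 365^4096=625, 365^8192=1282, 365^16384=931, 365^32768=1183, 365^65536=862, 365^131072=1120, 365^262144=1150; 365^386766 = 365^2 * 365^4 * 365^8 * 365^64 * 365^128 * 365^512 * 365^1024 * 365^8192 * 365^16384 * 365^32768 * 365^65536 * 365^262144 = 619 (mod 1671); answer 619
Step 2: U1 = 619; w = -36; cross terms: (-36*-30 - -21*-30)=450, (-21*-3 - 40*-30)=1263, (40*36 - -32*-3)=1344, (-32*21 - -37*36)=660, (-37*11 - -36*21)=349, (-36*-30 - -36*11)=1476; twice the area = |5542| = 5542; area = 2771; answer 2771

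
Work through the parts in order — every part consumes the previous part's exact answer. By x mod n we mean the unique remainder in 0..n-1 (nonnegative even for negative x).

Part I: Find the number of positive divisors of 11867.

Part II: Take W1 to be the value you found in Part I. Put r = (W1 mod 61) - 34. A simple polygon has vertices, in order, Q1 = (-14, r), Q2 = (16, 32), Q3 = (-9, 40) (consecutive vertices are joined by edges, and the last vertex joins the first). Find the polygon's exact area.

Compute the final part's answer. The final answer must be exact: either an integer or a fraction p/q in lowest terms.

920

Part I: 11867 is prime, so its only divisors are 1 and 11867; count = 2; answer 2
Part II: W1 = 2; r = -32; cross terms: (-14*32 - 16*-32)=64, (16*40 - -9*32)=928, (-9*-32 - -14*40)=848; twice the area = |1840| = 1840; area = 920; answer 920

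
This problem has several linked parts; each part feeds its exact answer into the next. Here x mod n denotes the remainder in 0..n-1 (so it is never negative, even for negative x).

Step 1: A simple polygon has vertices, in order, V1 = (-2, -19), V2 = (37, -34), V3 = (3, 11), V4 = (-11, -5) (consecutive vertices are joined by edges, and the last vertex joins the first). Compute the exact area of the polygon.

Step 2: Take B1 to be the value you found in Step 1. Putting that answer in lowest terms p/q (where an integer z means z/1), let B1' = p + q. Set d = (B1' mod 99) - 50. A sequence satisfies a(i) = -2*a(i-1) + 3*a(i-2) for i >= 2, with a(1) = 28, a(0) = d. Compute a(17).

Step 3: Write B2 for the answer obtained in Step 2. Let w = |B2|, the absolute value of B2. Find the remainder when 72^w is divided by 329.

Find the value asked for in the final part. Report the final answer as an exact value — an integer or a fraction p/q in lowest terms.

Step 1: cross terms: (-2*-34 - 37*-19)=771, (37*11 - 3*-34)=509, (3*-5 - -11*11)=106, (-11*-19 - -2*-5)=199; twice the area = |1585| = 1585; area = 1585/2; answer 1585/2
Step 2: B1 = 1585/2; threaded value p + q = 1587; d = -47; a(2) = -2*(28) + 3*(-47) = -197; iterating: a(2)=-197, a(3)=478, a(4)=-1547, a(5)=4528, a(6)=-13697, a(7)=40978, a(8)=-123047, a(9)=369028, a(10)=-1107197, a(11)=3321478, a(12)=-9964547, a(13)=29893528, a(14)=-89680697, a(15)=269041978, a(16)=-807126047, a(17)=2421378028; answer 2421378028
Step 3: B2 = 2421378028; w = 2421378028; squarings mod 329: 72^1=72, 72^2=249, 72^4=149, 72^8=158, 72^16=289, 72^32=284, 72^64=51, 72^128=298, 72^256=303, 72^512=18, 72^1024=324, 72^2048=25, 72^4096=296, 72^8192=102, 72^16384=205, 72^32768=242, 72^65536=2, 72^131072=4, 72^262144=16, 72^524288=256, 72^1048576=65, 72^2097152=277, 72^4194304=72, 72^8388608=249, 72^16777216=149, 72^33554432=158, 72^67108864=289, 72^134217728=284, 72^268435456=51, 72^536870912=298, 72^1073741824=303, 72^2147483648=18; 72^2421378028 = 72^4 * 72^8 * 72^32 * 72^64 * 72^128 * 72^256 * 72^512 * 72^2048 * 72^16384 * 72^65536 * 72^131072 * 72^1048576 * 72^4194304 * 72^268435456 * 72^2147483648 = 16 (mod 329); answer 16

16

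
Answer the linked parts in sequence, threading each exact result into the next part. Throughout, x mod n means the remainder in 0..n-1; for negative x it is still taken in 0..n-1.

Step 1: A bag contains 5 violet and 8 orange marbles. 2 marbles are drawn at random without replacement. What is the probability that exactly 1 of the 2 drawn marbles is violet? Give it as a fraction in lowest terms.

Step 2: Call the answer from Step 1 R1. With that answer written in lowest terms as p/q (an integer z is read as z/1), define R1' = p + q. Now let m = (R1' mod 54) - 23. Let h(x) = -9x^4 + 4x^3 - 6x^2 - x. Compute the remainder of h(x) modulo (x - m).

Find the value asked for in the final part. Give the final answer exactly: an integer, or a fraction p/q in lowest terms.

-970038

Step 1: total draws C(13,2) = 78; favorable C(5,1)*C(8,1) = 40; P = 20/39; answer 20/39
Step 2: R1 = 20/39; threaded value p + q = 59; m = -18; remainder = value at the root: -9*(-18)^4 + 4*(-18)^3 - 6*(-18)^2 - 1*(-18)^1 = (-944784) + (-23328) + (-1944) + (18) = -970038; answer -970038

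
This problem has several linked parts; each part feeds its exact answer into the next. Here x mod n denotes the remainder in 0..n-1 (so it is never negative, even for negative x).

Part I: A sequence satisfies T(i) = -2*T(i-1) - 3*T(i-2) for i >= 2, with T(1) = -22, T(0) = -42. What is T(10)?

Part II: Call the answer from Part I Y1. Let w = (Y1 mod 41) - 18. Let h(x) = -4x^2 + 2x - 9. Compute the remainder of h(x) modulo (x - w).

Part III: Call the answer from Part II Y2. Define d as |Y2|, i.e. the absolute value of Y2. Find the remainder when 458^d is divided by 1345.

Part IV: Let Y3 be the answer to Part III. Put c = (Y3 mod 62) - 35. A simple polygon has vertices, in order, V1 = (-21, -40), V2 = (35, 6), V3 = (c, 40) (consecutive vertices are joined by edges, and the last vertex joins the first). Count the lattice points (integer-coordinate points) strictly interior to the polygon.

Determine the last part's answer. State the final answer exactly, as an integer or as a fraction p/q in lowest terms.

1662

Part I: T(2) = -2*(-22) - 3*(-42) = 170; iterating: T(2)=170, T(3)=-274, T(4)=38, T(5)=746, T(6)=-1606, T(7)=974, T(8)=2870, T(9)=-8662, T(10)=8714; answer 8714
Part II: Y1 = 8714; w = 4; remainder = value at the root: -4*(4)^2 + 2*(4)^1 - 9 = (-64) + (8) + (-9) = -65; answer -65
Part III: Y2 = -65; d = 65; squarings mod 1345: 458^1=458, 458^2=1289, 458^4=446, 458^8=1201, 458^16=561, 458^32=1336, 458^64=81; 458^65 = 458^1 * 458^64 = 783 (mod 1345); answer 783
Part IV: Y3 = 783; c = 4; cross terms: (-21*6 - 35*-40)=1274, (35*40 - 4*6)=1376, (4*-40 - -21*40)=680; twice the area = |3330| = 3330; area = 1665; boundary points = 2 + 1 + 5 = 8; strictly interior points = area - boundary/2 + 1 = 1662; answer 1662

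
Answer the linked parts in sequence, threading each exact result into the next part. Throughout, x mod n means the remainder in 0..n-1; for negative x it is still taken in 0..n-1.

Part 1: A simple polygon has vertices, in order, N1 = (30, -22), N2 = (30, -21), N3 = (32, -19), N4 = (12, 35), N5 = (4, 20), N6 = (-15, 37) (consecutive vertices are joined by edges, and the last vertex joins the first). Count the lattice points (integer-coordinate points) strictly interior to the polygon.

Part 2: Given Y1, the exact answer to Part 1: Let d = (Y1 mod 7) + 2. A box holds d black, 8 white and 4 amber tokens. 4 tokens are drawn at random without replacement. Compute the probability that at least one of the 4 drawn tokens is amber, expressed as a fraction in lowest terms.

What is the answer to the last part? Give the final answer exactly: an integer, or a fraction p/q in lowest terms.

Part 1: cross terms: (30*-21 - 30*-22)=30, (30*-19 - 32*-21)=102, (32*35 - 12*-19)=1348, (12*20 - 4*35)=100, (4*37 - -15*20)=448, (-15*-22 - 30*37)=-780; twice the area = |1248| = 1248; area = 624; boundary points = 1 + 2 + 2 + 1 + 1 + 1 = 8; strictly interior points = area - boundary/2 + 1 = 621; answer 621
Part 2: Y1 = 621; d = 7; total draws C(19,4) = 3876; complement C(15,4) = 1365; favorable 3876 - 1365 = 2511; P = 837/1292; answer 837/1292

837/1292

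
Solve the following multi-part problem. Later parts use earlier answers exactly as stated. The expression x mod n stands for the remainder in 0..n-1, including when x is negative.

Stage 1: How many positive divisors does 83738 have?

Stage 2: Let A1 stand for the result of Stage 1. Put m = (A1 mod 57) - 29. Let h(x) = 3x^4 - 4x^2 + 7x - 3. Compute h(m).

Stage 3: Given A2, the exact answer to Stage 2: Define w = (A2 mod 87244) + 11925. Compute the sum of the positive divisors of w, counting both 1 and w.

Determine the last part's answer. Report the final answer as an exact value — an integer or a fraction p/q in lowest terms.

168048

Stage 1: 83738 = 2 * 149 * 281; number of divisors = (1+1) * (1+1) * (1+1) = 8; answer 8
Stage 2: A1 = 8; m = -21; 3*(-21)^4 - 4*(-21)^2 + 7*(-21)^1 - 3 = (583443) + (-1764) + (-147) + (-3) = 581529; answer 581529
Stage 3: A2 = 581529; w = 69990; 69990 = 2 * 3 * 5 * 2333; sigma = (1 + 2) * (1 + 3) * (1 + 5) * (1 + 2333) = 3 * 4 * 6 * 2334 = 168048; answer 168048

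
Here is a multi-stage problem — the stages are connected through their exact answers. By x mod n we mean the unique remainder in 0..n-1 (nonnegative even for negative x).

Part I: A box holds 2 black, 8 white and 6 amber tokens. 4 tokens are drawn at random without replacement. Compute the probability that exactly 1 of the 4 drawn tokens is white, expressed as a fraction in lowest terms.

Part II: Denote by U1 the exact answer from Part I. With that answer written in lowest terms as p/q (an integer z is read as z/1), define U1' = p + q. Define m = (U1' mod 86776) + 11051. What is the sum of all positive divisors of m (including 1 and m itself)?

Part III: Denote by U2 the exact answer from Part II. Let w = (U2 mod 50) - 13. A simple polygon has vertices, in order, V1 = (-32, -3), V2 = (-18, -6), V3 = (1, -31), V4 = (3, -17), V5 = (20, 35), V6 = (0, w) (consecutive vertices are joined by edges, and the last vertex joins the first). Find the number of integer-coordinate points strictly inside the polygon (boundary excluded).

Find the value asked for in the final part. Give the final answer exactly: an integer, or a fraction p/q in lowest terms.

1413

Part I: total draws C(16,4) = 1820; favorable C(8,1)*C(8,3) = 448; P = 16/65; answer 16/65
Part II: U1 = 16/65; threaded value p + q = 81; m = 11132; 11132 = 2^2 * 11^2 * 23; sigma = (1 + 2 + 4) * (1 + 11 + 121) * (1 + 23) = 7 * 133 * 24 = 22344; answer 22344
Part III: U2 = 22344; w = 31; cross terms: (-32*-6 - -18*-3)=138, (-18*-31 - 1*-6)=564, (1*-17 - 3*-31)=76, (3*35 - 20*-17)=445, (20*31 - 0*35)=620, (0*-3 - -32*31)=992; twice the area = |2835| = 2835; area = 2835/2; boundary points = 1 + 1 + 2 + 1 + 4 + 2 = 11; strictly interior points = area - boundary/2 + 1 = 1413; answer 1413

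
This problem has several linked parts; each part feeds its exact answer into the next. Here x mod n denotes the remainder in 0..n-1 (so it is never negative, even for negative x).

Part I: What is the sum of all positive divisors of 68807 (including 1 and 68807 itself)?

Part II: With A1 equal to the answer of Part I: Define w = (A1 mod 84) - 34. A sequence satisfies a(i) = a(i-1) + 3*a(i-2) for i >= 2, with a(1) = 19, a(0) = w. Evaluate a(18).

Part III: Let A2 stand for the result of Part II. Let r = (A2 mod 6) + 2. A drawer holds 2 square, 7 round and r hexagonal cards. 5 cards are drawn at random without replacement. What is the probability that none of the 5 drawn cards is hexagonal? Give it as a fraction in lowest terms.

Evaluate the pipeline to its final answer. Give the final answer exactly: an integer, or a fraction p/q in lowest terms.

6/143

Part I: 68807 = 83 * 829; sigma = (1 + 83) * (1 + 829) = 84 * 830 = 69720; answer 69720
Part II: A1 = 69720; w = -34; a(2) = 1*(19) + 3*(-34) = -83; iterating: a(2)=-83, a(3)=-26, a(4)=-275, a(5)=-353, a(6)=-1178, a(7)=-2237, a(8)=-5771, a(9)=-12482, a(10)=-29795, a(11)=-67241, a(12)=-156626, a(13)=-358349, a(14)=-828227, a(15)=-1903274, a(16)=-4387955, a(17)=-10097777, a(18)=-23261642; answer -23261642
Part III: A2 = -23261642; r = 6; total draws C(15,5) = 3003; favorable C(9,5) = 126; P = 6/143; answer 6/143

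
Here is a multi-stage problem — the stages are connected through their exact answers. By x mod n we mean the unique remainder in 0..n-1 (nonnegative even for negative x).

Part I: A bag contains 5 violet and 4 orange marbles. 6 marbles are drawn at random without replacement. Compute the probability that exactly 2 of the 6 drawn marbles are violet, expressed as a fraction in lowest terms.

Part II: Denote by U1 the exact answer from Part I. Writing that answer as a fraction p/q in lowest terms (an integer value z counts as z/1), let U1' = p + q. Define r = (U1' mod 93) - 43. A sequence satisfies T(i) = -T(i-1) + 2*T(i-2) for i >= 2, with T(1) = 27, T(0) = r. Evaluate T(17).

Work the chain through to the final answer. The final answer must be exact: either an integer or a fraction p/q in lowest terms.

Part I: total draws C(9,6) = 84; favorable C(5,2)*C(4,4) = 10; P = 5/42; answer 5/42
Part II: U1 = 5/42; threaded value p + q = 47; r = 4; T(2) = -1*(27) + 2*(4) = -19; iterating: T(2)=-19, T(3)=73, T(4)=-111, T(5)=257, T(6)=-479, T(7)=993, T(8)=-1951, T(9)=3937, T(10)=-7839, T(11)=15713, T(12)=-31391, T(13)=62817, T(14)=-125599, T(15)=251233, T(16)=-502431, T(17)=1004897; answer 1004897

1004897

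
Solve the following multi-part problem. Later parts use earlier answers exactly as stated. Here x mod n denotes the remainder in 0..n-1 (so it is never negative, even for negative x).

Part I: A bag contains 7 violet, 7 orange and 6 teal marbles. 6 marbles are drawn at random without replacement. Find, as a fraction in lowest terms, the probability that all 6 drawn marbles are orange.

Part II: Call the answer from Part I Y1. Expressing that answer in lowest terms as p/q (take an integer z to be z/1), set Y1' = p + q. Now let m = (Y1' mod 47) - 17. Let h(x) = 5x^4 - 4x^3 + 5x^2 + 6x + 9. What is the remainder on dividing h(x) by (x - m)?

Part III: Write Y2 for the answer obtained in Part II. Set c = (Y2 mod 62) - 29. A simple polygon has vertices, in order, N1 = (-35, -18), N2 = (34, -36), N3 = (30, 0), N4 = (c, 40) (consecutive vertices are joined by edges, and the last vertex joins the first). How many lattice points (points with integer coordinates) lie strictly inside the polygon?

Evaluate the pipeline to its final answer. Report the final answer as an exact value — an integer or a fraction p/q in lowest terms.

2483

Part I: total draws C(20,6) = 38760; favorable C(7,6) = 7; P = 7/38760; answer 7/38760
Part II: Y1 = 7/38760; threaded value p + q = 38767; m = 22; remainder = value at the root: 5*(22)^4 - 4*(22)^3 + 5*(22)^2 + 6*(22)^1 + 9 = (1171280) + (-42592) + (2420) + (132) + (9) = 1131249; answer 1131249
Part III: Y2 = 1131249; c = 30; cross terms: (-35*-36 - 34*-18)=1872, (34*0 - 30*-36)=1080, (30*40 - 30*0)=1200, (30*-18 - -35*40)=860; twice the area = |5012| = 5012; area = 2506; boundary points = 3 + 4 + 40 + 1 = 48; strictly interior points = area - boundary/2 + 1 = 2483; answer 2483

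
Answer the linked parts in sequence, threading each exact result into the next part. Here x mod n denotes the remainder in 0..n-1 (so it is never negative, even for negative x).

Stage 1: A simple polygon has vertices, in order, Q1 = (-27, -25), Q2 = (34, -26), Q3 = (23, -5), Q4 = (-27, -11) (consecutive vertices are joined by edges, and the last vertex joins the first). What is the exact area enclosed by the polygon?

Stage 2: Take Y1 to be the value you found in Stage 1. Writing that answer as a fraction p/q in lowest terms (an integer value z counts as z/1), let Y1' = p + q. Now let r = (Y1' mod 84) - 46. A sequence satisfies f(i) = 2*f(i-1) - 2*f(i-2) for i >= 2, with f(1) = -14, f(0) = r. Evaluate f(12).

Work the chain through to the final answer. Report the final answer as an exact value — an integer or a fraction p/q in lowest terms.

Stage 1: cross terms: (-27*-26 - 34*-25)=1552, (34*-5 - 23*-26)=428, (23*-11 - -27*-5)=-388, (-27*-25 - -27*-11)=378; twice the area = |1970| = 1970; area = 985; answer 985
Stage 2: Y1 = 985; threaded value p + q = 986; r = 16; f(2) = 2*(-14) - 2*(16) = -60; iterating: f(2)=-60, f(3)=-92, f(4)=-64, f(5)=56, f(6)=240, f(7)=368, f(8)=256, f(9)=-224, f(10)=-960, f(11)=-1472, f(12)=-1024; answer -1024

-1024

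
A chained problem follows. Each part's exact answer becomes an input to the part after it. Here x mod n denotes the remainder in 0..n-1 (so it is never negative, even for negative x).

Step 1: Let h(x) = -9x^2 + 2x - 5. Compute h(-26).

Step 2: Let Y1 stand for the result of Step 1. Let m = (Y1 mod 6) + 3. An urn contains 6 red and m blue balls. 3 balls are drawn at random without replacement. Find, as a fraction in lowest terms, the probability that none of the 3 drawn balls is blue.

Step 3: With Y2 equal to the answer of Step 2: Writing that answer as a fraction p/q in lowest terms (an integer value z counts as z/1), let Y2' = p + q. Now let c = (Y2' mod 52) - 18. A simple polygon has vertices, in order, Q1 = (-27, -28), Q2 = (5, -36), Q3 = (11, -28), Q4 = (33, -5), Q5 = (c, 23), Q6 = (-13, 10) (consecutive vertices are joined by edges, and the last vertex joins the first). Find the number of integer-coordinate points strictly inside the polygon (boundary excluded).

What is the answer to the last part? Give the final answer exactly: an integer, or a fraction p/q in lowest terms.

1913

Step 1: -9*(-26)^2 + 2*(-26)^1 - 5 = (-6084) + (-52) + (-5) = -6141; answer -6141
Step 2: Y1 = -6141; m = 6; total draws C(12,3) = 220; favorable C(6,3) = 20; P = 1/11; answer 1/11
Step 3: Y2 = 1/11; threaded value p + q = 12; c = -6; cross terms: (-27*-36 - 5*-28)=1112, (5*-28 - 11*-36)=256, (11*-5 - 33*-28)=869, (33*23 - -6*-5)=729, (-6*10 - -13*23)=239, (-13*-28 - -27*10)=634; twice the area = |3839| = 3839; area = 3839/2; boundary points = 8 + 2 + 1 + 1 + 1 + 2 = 15; strictly interior points = area - boundary/2 + 1 = 1913; answer 1913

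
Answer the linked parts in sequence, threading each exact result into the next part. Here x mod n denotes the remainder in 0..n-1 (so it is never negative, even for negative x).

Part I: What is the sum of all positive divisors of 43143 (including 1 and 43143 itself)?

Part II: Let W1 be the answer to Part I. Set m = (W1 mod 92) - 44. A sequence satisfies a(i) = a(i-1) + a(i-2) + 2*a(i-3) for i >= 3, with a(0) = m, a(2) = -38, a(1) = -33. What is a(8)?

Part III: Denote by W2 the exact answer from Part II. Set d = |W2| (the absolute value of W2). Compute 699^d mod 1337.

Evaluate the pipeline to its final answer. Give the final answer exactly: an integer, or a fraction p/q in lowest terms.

Part I: 43143 = 3 * 73 * 197; sigma = (1 + 3) * (1 + 73) * (1 + 197) = 4 * 74 * 198 = 58608; answer 58608
Part II: W1 = 58608; m = -40; a(3) = 1*(-38) + 1*(-33) + 2*(-40) = -151; iterating: a(3)=-151, a(4)=-255, a(5)=-482, a(6)=-1039, a(7)=-2031, a(8)=-4034; answer -4034
Part III: W2 = -4034; d = 4034; squarings mod 1337: 699^1=699, 699^2=596, 699^4=911, 699^8=981, 699^16=1058, 699^32=295, 699^64=120, 699^128=1030, 699^256=659, 699^512=1093, 699^1024=708, 699^2048=1226; 699^4034 = 699^2 * 699^64 * 699^128 * 699^256 * 699^512 * 699^1024 * 699^2048 = 1163 (mod 1337); answer 1163

1163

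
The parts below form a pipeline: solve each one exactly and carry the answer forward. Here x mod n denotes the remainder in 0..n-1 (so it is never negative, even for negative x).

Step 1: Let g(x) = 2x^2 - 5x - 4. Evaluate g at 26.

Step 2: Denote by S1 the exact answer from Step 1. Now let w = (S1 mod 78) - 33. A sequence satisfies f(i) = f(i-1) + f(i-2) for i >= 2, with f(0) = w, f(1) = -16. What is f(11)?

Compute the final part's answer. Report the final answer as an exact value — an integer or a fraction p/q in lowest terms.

-599

Step 1: 2*(26)^2 - 5*(26)^1 - 4 = (1352) + (-130) + (-4) = 1218; answer 1218
Step 2: S1 = 1218; w = 15; f(2) = 1*(-16) + 1*(15) = -1; iterating: f(2)=-1, f(3)=-17, f(4)=-18, f(5)=-35, f(6)=-53, f(7)=-88, f(8)=-141, f(9)=-229, f(10)=-370, f(11)=-599; answer -599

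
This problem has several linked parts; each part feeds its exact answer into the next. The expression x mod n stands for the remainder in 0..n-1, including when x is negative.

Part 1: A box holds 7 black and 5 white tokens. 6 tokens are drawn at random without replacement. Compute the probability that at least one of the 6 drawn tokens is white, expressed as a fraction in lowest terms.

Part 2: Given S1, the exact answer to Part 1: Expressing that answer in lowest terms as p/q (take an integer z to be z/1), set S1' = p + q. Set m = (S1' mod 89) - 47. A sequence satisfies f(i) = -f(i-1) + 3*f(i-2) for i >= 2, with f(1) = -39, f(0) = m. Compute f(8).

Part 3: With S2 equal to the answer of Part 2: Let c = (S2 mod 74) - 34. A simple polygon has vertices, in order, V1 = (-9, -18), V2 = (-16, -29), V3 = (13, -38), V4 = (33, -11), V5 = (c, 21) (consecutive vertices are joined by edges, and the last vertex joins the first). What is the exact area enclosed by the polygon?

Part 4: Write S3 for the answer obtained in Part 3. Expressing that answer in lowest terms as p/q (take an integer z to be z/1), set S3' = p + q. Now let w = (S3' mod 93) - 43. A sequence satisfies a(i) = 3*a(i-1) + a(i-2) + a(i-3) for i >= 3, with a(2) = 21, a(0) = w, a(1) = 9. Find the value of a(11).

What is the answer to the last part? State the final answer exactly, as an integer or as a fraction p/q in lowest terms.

1908272

Part 1: total draws C(12,6) = 924; complement C(7,6) = 7; favorable 924 - 7 = 917; P = 131/132; answer 131/132
Part 2: S1 = 131/132; threaded value p + q = 263; m = 38; f(2) = -1*(-39) + 3*(38) = 153; iterating: f(2)=153, f(3)=-270, f(4)=729, f(5)=-1539, f(6)=3726, f(7)=-8343, f(8)=19521; answer 19521
Part 3: S2 = 19521; c = 25; cross terms: (-9*-29 - -16*-18)=-27, (-16*-38 - 13*-29)=985, (13*-11 - 33*-38)=1111, (33*21 - 25*-11)=968, (25*-18 - -9*21)=-261; twice the area = |2776| = 2776; area = 1388; answer 1388
Part 4: S3 = 1388; threaded value p + q = 1389; w = 44; a(3) = 3*(21) + 1*(9) + 1*(44) = 116; iterating: a(3)=116, a(4)=378, a(5)=1271, a(6)=4307, a(7)=14570, a(8)=49288, a(9)=166741, a(10)=564081, a(11)=1908272; answer 1908272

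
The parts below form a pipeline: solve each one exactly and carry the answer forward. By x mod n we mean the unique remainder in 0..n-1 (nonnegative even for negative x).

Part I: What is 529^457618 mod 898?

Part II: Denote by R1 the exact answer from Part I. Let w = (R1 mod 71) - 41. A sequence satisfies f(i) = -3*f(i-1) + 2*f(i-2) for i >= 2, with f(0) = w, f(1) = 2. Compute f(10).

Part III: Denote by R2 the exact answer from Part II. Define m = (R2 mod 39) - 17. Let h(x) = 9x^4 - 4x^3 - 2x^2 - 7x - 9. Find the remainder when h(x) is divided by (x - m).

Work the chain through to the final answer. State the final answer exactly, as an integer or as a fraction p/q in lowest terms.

Part I: squarings mod 898: 529^1=529, 529^2=563, 529^4=873, 529^8=625, 529^16=893, 529^32=25, 529^64=625, 529^128=893, 529^256=25, 529^512=625, 529^1024=893, 529^2048=25, 529^4096=625, 529^8192=893, 529^16384=25, 529^32768=625, 529^65536=893, 529^131072=25, 529^262144=625; 529^457618 = 529^2 * 529^16 * 529^128 * 529^256 * 529^512 * 529^2048 * 529^4096 * 529^8192 * 529^16384 * 529^32768 * 529^131072 * 529^262144 = 67 (mod 898); answer 67
Part II: R1 = 67; w = 26; f(2) = -3*(2) + 2*(26) = 46; iterating: f(2)=46, f(3)=-134, f(4)=494, f(5)=-1750, f(6)=6238, f(7)=-22214, f(8)=79118, f(9)=-281782, f(10)=1003582; answer 1003582
Part III: R2 = 1003582; m = 17; remainder = value at the root: 9*(17)^4 - 4*(17)^3 - 2*(17)^2 - 7*(17)^1 - 9 = (751689) + (-19652) + (-578) + (-119) + (-9) = 731331; answer 731331

731331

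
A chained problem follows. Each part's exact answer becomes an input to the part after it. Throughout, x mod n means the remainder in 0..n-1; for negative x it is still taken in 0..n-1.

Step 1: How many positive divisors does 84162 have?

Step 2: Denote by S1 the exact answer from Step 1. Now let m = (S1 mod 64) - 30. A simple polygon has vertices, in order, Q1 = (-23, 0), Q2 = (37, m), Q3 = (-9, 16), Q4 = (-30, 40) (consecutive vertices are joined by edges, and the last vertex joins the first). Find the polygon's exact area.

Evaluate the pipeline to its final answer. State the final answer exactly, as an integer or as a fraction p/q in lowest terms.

858

Step 1: 84162 = 2 * 3 * 13^2 * 83; number of divisors = (1+1) * (1+1) * (2+1) * (1+1) = 24; answer 24
Step 2: S1 = 24; m = -6; cross terms: (-23*-6 - 37*0)=138, (37*16 - -9*-6)=538, (-9*40 - -30*16)=120, (-30*0 - -23*40)=920; twice the area = |1716| = 1716; area = 858; answer 858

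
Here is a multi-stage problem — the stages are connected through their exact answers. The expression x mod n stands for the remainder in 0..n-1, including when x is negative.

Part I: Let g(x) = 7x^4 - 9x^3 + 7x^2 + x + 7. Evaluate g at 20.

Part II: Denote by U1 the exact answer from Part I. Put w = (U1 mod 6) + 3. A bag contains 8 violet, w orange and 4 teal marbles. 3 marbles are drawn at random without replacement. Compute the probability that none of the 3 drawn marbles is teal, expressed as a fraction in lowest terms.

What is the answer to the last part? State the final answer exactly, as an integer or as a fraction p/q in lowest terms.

28/57

Part I: 7*(20)^4 - 9*(20)^3 + 7*(20)^2 + 1*(20)^1 + 7 = (1120000) + (-72000) + (2800) + (20) + (7) = 1050827; answer 1050827
Part II: U1 = 1050827; w = 8; total draws C(20,3) = 1140; favorable C(16,3) = 560; P = 28/57; answer 28/57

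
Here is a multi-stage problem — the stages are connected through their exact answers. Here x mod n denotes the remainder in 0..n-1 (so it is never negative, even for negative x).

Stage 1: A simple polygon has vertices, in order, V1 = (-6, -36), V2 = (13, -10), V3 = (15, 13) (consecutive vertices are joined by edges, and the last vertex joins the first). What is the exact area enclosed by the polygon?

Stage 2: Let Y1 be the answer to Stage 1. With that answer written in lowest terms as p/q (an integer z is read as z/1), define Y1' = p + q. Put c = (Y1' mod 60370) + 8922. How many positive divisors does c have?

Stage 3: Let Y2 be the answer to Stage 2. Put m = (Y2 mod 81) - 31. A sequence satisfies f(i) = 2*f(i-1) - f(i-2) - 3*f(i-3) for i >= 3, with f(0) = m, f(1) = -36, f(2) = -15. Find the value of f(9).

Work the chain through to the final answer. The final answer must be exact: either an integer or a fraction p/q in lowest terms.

-6567

Stage 1: cross terms: (-6*-10 - 13*-36)=528, (13*13 - 15*-10)=319, (15*-36 - -6*13)=-462; twice the area = |385| = 385; area = 385/2; answer 385/2
Stage 2: Y1 = 385/2; threaded value p + q = 387; c = 9309; 9309 = 3 * 29 * 107; number of divisors = (1+1) * (1+1) * (1+1) = 8; answer 8
Stage 3: Y2 = 8; m = -23; f(3) = 2*(-15) - 1*(-36) - 3*(-23) = 75; iterating: f(3)=75, f(4)=273, f(5)=516, f(6)=534, f(7)=-267, f(8)=-2616, f(9)=-6567; answer -6567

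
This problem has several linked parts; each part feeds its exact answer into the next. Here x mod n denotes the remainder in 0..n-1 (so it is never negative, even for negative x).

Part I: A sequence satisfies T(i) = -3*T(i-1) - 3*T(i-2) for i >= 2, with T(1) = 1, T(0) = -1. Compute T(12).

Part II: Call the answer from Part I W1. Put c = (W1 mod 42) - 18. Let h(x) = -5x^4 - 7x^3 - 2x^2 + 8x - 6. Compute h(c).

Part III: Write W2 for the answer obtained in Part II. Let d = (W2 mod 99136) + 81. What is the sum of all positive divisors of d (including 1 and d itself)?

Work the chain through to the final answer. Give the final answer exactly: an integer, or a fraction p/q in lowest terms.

62748

Part I: T(2) = -3*(1) - 3*(-1) = 0; iterating: T(2)=0, T(3)=-3, T(4)=9, T(5)=-18, T(6)=27, T(7)=-27, T(8)=0, T(9)=81, T(10)=-243, T(11)=486, T(12)=-729; answer -729
Part II: W1 = -729; c = 9; -5*(9)^4 - 7*(9)^3 - 2*(9)^2 + 8*(9)^1 - 6 = (-32805) + (-5103) + (-162) + (72) + (-6) = -38004; answer -38004
Part III: W2 = -38004; d = 61213; 61213 = 41 * 1493; sigma = (1 + 41) * (1 + 1493) = 42 * 1494 = 62748; answer 62748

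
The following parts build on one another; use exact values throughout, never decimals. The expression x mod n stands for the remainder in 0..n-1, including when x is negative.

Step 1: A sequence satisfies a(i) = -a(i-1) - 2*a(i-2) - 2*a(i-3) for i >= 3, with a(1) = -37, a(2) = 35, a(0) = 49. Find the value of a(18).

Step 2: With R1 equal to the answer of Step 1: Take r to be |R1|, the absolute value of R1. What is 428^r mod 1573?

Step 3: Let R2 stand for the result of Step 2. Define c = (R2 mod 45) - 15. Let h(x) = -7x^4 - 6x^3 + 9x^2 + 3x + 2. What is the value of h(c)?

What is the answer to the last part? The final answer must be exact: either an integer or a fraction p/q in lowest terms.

-185261

Step 1: a(3) = -1*(35) - 2*(-37) - 2*(49) = -59; iterating: a(3)=-59, a(4)=63, a(5)=-15, a(6)=7, a(7)=-103, a(8)=119, a(9)=73, a(10)=-105, a(11)=-279, a(12)=343, a(13)=425, a(14)=-553, a(15)=-983, a(16)=1239, a(17)=1833, a(18)=-2345; answer -2345
Step 2: R1 = -2345; r = 2345; squarings mod 1573: 428^1=428, 428^2=716, 428^4=1431, 428^8=1288, 428^16=1002, 428^32=430, 428^64=859, 428^128=144, 428^256=287, 428^512=573, 428^1024=1145, 428^2048=716; 428^2345 = 428^1 * 428^8 * 428^32 * 428^256 * 428^2048 = 857 (mod 1573); answer 857
Step 3: R2 = 857; c = -13; -7*(-13)^4 - 6*(-13)^3 + 9*(-13)^2 + 3*(-13)^1 + 2 = (-199927) + (13182) + (1521) + (-39) + (2) = -185261; answer -185261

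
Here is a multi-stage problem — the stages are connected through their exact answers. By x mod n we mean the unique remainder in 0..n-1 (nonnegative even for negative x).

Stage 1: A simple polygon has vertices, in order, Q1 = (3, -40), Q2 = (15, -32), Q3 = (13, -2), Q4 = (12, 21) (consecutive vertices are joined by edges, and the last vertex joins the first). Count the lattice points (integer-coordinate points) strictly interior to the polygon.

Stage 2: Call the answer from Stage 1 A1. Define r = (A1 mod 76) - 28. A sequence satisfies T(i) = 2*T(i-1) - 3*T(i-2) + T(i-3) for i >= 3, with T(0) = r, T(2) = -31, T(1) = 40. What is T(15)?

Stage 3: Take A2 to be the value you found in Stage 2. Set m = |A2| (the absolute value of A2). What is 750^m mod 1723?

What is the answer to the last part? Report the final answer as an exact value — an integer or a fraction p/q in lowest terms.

Stage 1: cross terms: (3*-32 - 15*-40)=504, (15*-2 - 13*-32)=386, (13*21 - 12*-2)=297, (12*-40 - 3*21)=-543; twice the area = |644| = 644; area = 322; boundary points = 4 + 2 + 1 + 1 = 8; strictly interior points = area - boundary/2 + 1 = 319; answer 319
Stage 2: A1 = 319; r = -13; T(3) = 2*(-31) - 3*(40) + 1*(-13) = -195; iterating: T(3)=-195, T(4)=-257, T(5)=40, T(6)=656, T(7)=935, T(8)=-58, T(9)=-2265, T(10)=-3421, T(11)=-105, T(12)=7788, T(13)=12470, T(14)=1471, T(15)=-26680; answer -26680
Stage 3: A2 = -26680; m = 26680; squarings mod 1723: 750^1=750, 750^2=802, 750^4=525, 750^8=1668, 750^16=1302, 750^32=1495, 750^64=294, 750^128=286, 750^256=815, 750^512=870, 750^1024=503, 750^2048=1451, 750^4096=1618, 750^8192=687, 750^16384=1590; 750^26680 = 750^8 * 750^16 * 750^32 * 750^2048 * 750^8192 * 750^16384 = 1365 (mod 1723); answer 1365

1365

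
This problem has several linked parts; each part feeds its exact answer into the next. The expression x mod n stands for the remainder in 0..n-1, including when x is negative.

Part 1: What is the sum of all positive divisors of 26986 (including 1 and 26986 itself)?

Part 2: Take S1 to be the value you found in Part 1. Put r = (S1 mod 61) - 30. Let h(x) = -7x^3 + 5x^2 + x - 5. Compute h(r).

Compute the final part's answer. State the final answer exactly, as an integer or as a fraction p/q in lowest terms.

Part 1: 26986 = 2 * 103 * 131; sigma = (1 + 2) * (1 + 103) * (1 + 131) = 3 * 104 * 132 = 41184; answer 41184
Part 2: S1 = 41184; r = -21; -7*(-21)^3 + 5*(-21)^2 + 1*(-21)^1 - 5 = (64827) + (2205) + (-21) + (-5) = 67006; answer 67006

67006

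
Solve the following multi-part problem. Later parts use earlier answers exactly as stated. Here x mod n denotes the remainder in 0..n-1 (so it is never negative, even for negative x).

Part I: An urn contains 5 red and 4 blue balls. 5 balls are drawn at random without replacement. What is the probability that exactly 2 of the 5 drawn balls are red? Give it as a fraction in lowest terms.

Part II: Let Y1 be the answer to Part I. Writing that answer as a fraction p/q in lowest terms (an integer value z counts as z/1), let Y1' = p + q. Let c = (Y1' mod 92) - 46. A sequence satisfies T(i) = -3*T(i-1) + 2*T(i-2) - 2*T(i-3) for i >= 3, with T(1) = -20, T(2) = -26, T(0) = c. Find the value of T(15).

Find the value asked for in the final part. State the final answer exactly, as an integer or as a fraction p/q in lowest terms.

Part I: total draws C(9,5) = 126; favorable C(5,2)*C(4,3) = 40; P = 20/63; answer 20/63
Part II: Y1 = 20/63; threaded value p + q = 83; c = 37; T(3) = -3*(-26) + 2*(-20) - 2*(37) = -36; iterating: T(3)=-36, T(4)=96, T(5)=-308, T(6)=1188, T(7)=-4372, T(8)=16108, T(9)=-59444, T(10)=219292, T(11)=-808980, T(12)=2984412, T(13)=-11009780, T(14)=40616124, T(15)=-149836756; answer -149836756

-149836756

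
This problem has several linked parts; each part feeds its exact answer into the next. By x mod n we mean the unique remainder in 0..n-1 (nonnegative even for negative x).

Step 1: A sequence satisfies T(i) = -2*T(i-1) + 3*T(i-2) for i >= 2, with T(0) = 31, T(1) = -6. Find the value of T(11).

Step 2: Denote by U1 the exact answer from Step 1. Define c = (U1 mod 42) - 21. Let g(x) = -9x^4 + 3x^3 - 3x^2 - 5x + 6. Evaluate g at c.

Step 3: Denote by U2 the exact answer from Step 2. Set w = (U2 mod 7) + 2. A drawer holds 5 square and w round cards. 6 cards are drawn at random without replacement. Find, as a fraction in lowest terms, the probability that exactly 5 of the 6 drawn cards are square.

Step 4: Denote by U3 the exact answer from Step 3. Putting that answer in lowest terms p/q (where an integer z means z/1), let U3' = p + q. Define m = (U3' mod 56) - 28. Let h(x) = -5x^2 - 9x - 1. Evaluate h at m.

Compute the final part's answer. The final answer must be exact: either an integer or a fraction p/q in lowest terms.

-705

Step 1: T(2) = -2*(-6) + 3*(31) = 105; iterating: T(2)=105, T(3)=-228, T(4)=771, T(5)=-2226, T(6)=6765, T(7)=-20208, T(8)=60711, T(9)=-182046, T(10)=546225, T(11)=-1638588; answer -1638588
Step 2: U1 = -1638588; c = -21; -9*(-21)^4 + 3*(-21)^3 - 3*(-21)^2 - 5*(-21)^1 + 6 = (-1750329) + (-27783) + (-1323) + (105) + (6) = -1779324; answer -1779324
Step 3: U2 = -1779324; w = 8; total draws C(13,6) = 1716; favorable C(5,5)*C(8,1) = 8; P = 2/429; answer 2/429
Step 4: U3 = 2/429; threaded value p + q = 431; m = 11; -5*(11)^2 - 9*(11)^1 - 1 = (-605) + (-99) + (-1) = -705; answer -705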